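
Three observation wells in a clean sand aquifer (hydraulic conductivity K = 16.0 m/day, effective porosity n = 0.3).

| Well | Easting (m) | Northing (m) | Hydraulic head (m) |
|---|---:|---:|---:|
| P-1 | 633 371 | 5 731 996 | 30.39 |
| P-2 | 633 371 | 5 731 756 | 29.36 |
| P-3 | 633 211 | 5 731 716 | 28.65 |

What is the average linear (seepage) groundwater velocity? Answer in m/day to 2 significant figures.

0.29 m/day

Differences from P-1: to P-2 (Δx, Δy, Δh) = (0, -240, -1.03); to P-3 = (-160, -280, -1.74).
Determinant of the coordinate differences = 0·(-280) − (-160)·(-240) = -38400.
∂h/∂x = [(-1.03)·(-280) − (-1.74)·(-240)] / -38400 = +0.003365
∂h/∂y = [0·(-1.74) − (-160)·(-1.03)] / -38400 = +0.004292
|∇h| = √(0.003365² + 0.004292²) = 0.005454
Seepage velocity v = K·i/n = 16.0 × 0.005454 / 0.3 = 0.2909 m/day.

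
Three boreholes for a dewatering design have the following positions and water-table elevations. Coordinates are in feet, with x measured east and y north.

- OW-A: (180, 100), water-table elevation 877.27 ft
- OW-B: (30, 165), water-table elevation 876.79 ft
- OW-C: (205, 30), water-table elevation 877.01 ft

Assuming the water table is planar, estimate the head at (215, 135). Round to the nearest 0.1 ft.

877.7 ft

With h = a·x + b·y + c and OW-A as origin, the differences give:
  (-150)·a + 65·b = -0.48
  25·a + (-70)·b = -0.26
Eliminate b (×(-70) and ×65, subtract): 8875·a = 50.500 → a = ∂h/∂x = +0.005690
Back-substitute: b = ∂h/∂y = +0.005746.
h(215, 135) = 877.27 + (+0.005690)·(35) + (+0.005746)·(35) = 877.27 +0.199 +0.201 = 877.670 ft.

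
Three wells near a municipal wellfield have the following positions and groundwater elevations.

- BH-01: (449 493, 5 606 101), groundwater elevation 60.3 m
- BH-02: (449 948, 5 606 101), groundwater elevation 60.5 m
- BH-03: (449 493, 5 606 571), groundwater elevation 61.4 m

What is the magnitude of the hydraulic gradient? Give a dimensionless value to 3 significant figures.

∂h/∂x = (60.5 − 60.3) / (449948 − 449493) = +0.0004396
∂h/∂y = (61.4 − 60.3) / (5606571 − 5606101) = +0.002340
|∇h| = √(0.0004396² + 0.002340²) = 0.002381

0.00238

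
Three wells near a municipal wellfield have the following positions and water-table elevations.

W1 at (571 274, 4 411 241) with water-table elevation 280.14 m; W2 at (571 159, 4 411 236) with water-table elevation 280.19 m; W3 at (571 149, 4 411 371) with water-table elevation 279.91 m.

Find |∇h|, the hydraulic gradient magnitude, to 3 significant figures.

Differences from W1: to W2 (Δx, Δy, Δh) = (-115, -5, +0.05); to W3 = (-125, 130, -0.23).
Determinant of the coordinate differences = (-115)·130 − (-125)·(-5) = -15575.
∂h/∂x = [(+0.05)·130 − (-0.23)·(-5)] / -15575 = -0.0003435
∂h/∂y = [(-115)·(-0.23) − (-125)·(+0.05)] / -15575 = -0.002100
|∇h| = √(-0.0003435² + -0.002100²) = 0.002128

0.00213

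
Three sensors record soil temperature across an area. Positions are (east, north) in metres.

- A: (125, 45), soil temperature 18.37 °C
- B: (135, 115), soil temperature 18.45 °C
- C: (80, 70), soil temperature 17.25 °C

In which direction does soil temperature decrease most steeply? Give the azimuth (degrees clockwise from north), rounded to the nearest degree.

Taking A as reference: B−A = (10, 70, +0.08); C−A = (-45, 25, -1.12).
Solve a·Δx + b·Δy = ΔT: det = 10·25 − (-45)·70 = 3400.
∂T/∂x = [(+0.08)·25 − (-1.12)·70] / 3400 = +0.02365
∂T/∂y = [10·(-1.12) − (-45)·(+0.08)] / 3400 = -0.002235
Steepest decrease is along −∇f: components (-0.02365 E, +0.002235 N).
Azimuth = atan2(-0.02365, +0.002235) = 275.4° ≈ 275°.

275°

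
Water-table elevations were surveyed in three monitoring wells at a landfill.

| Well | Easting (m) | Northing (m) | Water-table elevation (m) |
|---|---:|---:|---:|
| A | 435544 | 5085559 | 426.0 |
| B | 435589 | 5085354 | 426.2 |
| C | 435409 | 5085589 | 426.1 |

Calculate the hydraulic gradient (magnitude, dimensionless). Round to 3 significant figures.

With h = a·x + b·y + c and A as origin, the differences give:
  45·a + (-205)·b = +0.2
  (-135)·a + 30·b = +0.1
Eliminate b (×30 and ×(-205), subtract): -26325·a = 26.50 → a = ∂h/∂x = -0.001007
Back-substitute: b = ∂h/∂y = -0.001197.
|∇h| = √(-0.001007² + -0.001197²) = 0.001564

0.00156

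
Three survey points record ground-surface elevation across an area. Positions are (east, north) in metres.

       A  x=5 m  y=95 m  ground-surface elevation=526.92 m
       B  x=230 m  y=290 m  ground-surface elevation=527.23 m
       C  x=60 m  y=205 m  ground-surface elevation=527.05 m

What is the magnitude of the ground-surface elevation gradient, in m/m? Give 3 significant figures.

0.00107 m/m

Three-point gradient (reference A): Δ to B = (225, 195, +0.31), Δ to C = (55, 110, +0.13).
∂z/∂x = +0.0006239, ∂z/∂y = +0.0008699 (det = 14025).
|∇f| = √(0.0006239² + 0.0008699²) = 0.001071 m/m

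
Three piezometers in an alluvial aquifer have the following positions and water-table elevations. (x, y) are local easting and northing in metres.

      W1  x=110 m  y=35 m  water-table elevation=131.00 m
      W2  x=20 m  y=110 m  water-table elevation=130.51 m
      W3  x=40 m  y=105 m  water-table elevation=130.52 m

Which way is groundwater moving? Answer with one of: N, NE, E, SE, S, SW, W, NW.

N

Taking W1 as reference: W2−W1 = (-90, 75, -0.49); W3−W1 = (-70, 70, -0.48).
Determinant of the coordinate differences = (-90)·70 − (-70)·75 = -1050.
∂h/∂x = [(-0.49)·70 − (-0.48)·75] / -1050 = -0.001619
∂h/∂y = [(-90)·(-0.48) − (-70)·(-0.49)] / -1050 = -0.008476
Flow = −∇h = (+0.001619 east, +0.008476 north), which points north.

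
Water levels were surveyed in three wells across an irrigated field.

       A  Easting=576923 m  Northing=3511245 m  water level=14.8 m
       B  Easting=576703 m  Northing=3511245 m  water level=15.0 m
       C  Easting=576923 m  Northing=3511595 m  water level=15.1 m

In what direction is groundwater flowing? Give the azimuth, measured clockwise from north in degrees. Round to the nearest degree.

133°

∂h/∂x = (15.0 − 14.8) / (576703 − 576923) = -0.0009091
∂h/∂y = (15.1 − 14.8) / (3511595 − 3511245) = +0.0008571
Flow direction (−∇h) has components (+0.0009091 E, -0.0008571 N).
Azimuth = atan2(E, N) = atan2(+0.0009091, -0.0008571) = 133.3° ≈ 133°.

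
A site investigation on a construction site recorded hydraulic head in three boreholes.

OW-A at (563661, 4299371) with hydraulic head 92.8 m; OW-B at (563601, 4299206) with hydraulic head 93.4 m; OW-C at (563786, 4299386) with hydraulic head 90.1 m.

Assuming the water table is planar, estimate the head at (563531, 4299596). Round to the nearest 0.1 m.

Three-point gradient (reference OW-A): Δ to OW-B = (-60, -165, +0.6), Δ to OW-C = (125, 15, -2.7).
∂h/∂x = -0.02213, ∂h/∂y = +0.004411 (det = 19725).
h(563531, 4299596) = 92.8 + (-0.02213)·(-130) + (+0.004411)·(225) = 92.8 +2.877 +0.992 = 96.669 m.

96.7 m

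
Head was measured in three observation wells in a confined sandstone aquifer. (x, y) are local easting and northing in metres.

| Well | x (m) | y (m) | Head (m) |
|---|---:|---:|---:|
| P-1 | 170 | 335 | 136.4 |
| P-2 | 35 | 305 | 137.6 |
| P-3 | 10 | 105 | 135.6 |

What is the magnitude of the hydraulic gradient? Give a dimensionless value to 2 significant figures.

Differences from P-1: to P-2 (Δx, Δy, Δh) = (-135, -30, +1.2); to P-3 = (-160, -230, -0.8).
Determinant of the coordinate differences = (-135)·(-230) − (-160)·(-30) = 26250.
∂h/∂x = [(+1.2)·(-230) − (-0.8)·(-30)] / 26250 = -0.01143
∂h/∂y = [(-135)·(-0.8) − (-160)·(+1.2)] / 26250 = +0.01143
|∇h| = √(-0.01143² + 0.01143²) = 0.01616

0.016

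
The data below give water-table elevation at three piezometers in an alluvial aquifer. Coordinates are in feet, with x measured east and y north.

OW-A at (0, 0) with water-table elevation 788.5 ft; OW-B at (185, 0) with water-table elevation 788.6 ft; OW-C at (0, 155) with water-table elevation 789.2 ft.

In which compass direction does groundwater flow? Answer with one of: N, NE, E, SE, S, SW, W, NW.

S

∂h/∂x = (788.6 − 788.5) / (185 − 0) = +0.0005405
∂h/∂y = (789.2 − 788.5) / (155 − 0) = +0.004516
Flow = −∇h = (-0.0005405 east, -0.004516 north), which points south.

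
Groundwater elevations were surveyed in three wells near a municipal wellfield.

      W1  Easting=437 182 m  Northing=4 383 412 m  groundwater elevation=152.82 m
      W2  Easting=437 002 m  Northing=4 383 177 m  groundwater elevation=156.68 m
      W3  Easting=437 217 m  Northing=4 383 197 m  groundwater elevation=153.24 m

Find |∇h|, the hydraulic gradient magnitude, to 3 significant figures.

0.0162

Differences from W1: to W2 (Δx, Δy, Δh) = (-180, -235, +3.86); to W3 = (35, -215, +0.42).
Determinant of the coordinate differences = (-180)·(-215) − 35·(-235) = 46925.
∂h/∂x = [(+3.86)·(-215) − (+0.42)·(-235)] / 46925 = -0.01558
∂h/∂y = [(-180)·(+0.42) − 35·(+3.86)] / 46925 = -0.004490
|∇h| = √(-0.01558² + -0.004490²) = 0.01621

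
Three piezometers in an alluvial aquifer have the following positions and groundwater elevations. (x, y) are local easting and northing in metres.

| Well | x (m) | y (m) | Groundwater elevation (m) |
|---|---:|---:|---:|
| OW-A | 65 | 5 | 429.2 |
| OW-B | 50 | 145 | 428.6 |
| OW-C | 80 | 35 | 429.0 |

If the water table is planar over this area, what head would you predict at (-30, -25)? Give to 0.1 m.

Differences from OW-A: to OW-B (Δx, Δy, Δh) = (-15, 140, -0.6); to OW-C = (15, 30, -0.2).
Determinant of the coordinate differences = (-15)·30 − 15·140 = -2550.
∂h/∂x = [(-0.6)·30 − (-0.2)·140] / -2550 = -0.003922
∂h/∂y = [(-15)·(-0.2) − 15·(-0.6)] / -2550 = -0.004706
h(-30, -25) = 429.2 + (-0.003922)·(-95) + (-0.004706)·(-30) = 429.2 +0.373 +0.141 = 429.714 m.

429.7 m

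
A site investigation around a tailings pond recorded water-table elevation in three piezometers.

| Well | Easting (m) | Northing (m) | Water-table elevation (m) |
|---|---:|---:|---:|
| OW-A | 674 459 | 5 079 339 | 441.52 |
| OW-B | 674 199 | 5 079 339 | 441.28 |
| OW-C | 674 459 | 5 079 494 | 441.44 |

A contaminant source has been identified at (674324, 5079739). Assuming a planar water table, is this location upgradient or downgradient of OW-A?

downgradient

∂h/∂x = (441.28 − 441.52) / (674199 − 674459) = +0.0009231
∂h/∂y = (441.44 − 441.52) / (5079494 − 5079339) = -0.0005161
Head at (674324, 5079739) = 441.52 + (+0.0009231)·(-135) + (-0.0005161)·(400) = 441.19 m.
That is lower than the 441.52 m at OW-A, so the point is downgradient.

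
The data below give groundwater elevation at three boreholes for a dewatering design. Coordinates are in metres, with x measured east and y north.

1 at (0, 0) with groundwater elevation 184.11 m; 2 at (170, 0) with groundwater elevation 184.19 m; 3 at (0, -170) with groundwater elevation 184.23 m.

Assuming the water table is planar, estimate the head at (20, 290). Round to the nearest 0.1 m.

∂h/∂x = (184.19 − 184.11) / (170 − 0) = +0.0004706
∂h/∂y = (184.23 − 184.11) / (-170 − 0) = -0.0007059
h(20, 290) = 184.11 + (+0.0004706)·(20) + (-0.0007059)·(290) = 184.11 +0.009 -0.205 = 183.915 m.

183.9 m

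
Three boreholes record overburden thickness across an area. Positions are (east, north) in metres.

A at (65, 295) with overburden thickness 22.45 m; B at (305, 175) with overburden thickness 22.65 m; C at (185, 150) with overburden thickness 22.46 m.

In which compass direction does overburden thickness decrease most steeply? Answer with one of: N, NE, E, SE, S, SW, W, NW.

SW

With d = a·x + b·y + c and A as origin, the differences give:
  240·a + (-120)·b = +0.20
  120·a + (-145)·b = +0.01
Eliminate b (×(-145) and ×(-120), subtract): -20400·a = -27.800 → a = ∂d/∂x = +0.001363
Back-substitute: b = ∂d/∂y = +0.001059.
Steepest decrease is along −∇f = (-0.001363 E, -0.001059 N) → southwest.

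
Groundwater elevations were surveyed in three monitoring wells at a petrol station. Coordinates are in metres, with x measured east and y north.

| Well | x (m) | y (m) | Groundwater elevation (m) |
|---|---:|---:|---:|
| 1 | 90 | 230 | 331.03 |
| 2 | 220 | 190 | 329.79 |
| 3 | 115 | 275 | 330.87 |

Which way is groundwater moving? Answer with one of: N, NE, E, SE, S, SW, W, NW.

Differences from 1: to 2 (Δx, Δy, Δh) = (130, -40, -1.24); to 3 = (25, 45, -0.16).
Determinant of the coordinate differences = 130·45 − 25·(-40) = 6850.
∂h/∂x = [(-1.24)·45 − (-0.16)·(-40)] / 6850 = -0.009080
∂h/∂y = [130·(-0.16) − 25·(-1.24)] / 6850 = +0.001489
Flow = −∇h = (+0.009080 east, -0.001489 north), which points east.

E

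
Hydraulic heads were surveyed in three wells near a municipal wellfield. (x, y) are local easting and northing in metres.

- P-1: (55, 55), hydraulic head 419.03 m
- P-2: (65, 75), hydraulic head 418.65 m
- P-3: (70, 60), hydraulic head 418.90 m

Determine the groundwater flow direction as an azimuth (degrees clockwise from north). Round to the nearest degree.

With h = a·x + b·y + c and P-1 as origin, the differences give:
  10·a + 20·b = -0.38
  15·a + 5·b = -0.13
Eliminate b (×5 and ×20, subtract): -250·a = 0.700 → a = ∂h/∂x = -0.002800
Back-substitute: b = ∂h/∂y = -0.01760.
Flow direction (−∇h) has components (+0.002800 E, +0.01760 N).
Azimuth = atan2(E, N) = atan2(+0.002800, +0.01760) = 9.0° ≈ 009°.

009°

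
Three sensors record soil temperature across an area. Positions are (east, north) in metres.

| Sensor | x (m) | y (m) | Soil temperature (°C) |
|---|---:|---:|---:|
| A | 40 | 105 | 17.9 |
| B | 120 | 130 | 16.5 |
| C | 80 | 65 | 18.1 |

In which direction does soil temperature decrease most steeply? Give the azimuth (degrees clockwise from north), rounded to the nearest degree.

035°

Three-point gradient (reference A): Δ to B = (80, 25, -1.4), Δ to C = (40, -40, +0.2).
∂T/∂x = -0.01214, ∂T/∂y = -0.01714 (det = -4200).
Steepest decrease is along −∇f: components (+0.01214 E, +0.01714 N).
Azimuth = atan2(+0.01214, +0.01714) = 35.3° ≈ 035°.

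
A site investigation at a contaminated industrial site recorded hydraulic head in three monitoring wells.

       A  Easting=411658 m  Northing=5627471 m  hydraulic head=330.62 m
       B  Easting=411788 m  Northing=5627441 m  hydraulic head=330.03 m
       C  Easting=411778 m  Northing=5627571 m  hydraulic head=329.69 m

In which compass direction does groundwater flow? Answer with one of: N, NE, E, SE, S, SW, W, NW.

NE

With h = a·x + b·y + c and A as origin, the differences give:
  130·a + (-30)·b = -0.59
  120·a + 100·b = -0.93
Eliminate b (×100 and ×(-30), subtract): 16600·a = -86.900 → a = ∂h/∂x = -0.005235
Back-substitute: b = ∂h/∂y = -0.003018.
Flow = −∇h = (+0.005235 east, +0.003018 north), which points northeast.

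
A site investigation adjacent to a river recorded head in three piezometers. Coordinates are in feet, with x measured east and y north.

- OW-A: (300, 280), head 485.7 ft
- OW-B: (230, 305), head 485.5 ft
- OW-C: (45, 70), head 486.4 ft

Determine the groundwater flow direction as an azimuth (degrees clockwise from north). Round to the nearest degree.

With h = a·x + b·y + c and OW-A as origin, the differences give:
  (-70)·a + 25·b = -0.2
  (-255)·a + (-210)·b = +0.7
Eliminate b (×(-210) and ×25, subtract): 21075·a = 24.50 → a = ∂h/∂x = +0.001163
Back-substitute: b = ∂h/∂y = -0.004745.
Flow direction (−∇h) has components (-0.001163 E, +0.004745 N).
Azimuth = atan2(E, N) = atan2(-0.001163, +0.004745) = 346.2° ≈ 346°.

346°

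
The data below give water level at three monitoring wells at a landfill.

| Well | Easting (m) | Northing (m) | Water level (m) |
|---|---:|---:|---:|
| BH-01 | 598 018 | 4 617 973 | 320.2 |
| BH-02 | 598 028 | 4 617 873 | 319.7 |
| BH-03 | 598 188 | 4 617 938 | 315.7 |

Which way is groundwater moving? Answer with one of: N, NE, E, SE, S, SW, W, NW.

Differences from BH-01: to BH-02 (Δx, Δy, Δh) = (10, -100, -0.5); to BH-03 = (170, -35, -4.5).
Solve a·Δx + b·Δy = Δh: det = 10·(-35) − 170·(-100) = 16650.
∂h/∂x = [(-0.5)·(-35) − (-4.5)·(-100)] / 16650 = -0.02598
∂h/∂y = [10·(-4.5) − 170·(-0.5)] / 16650 = +0.002402
Flow = −∇h = (+0.02598 east, -0.002402 north), which points east.

E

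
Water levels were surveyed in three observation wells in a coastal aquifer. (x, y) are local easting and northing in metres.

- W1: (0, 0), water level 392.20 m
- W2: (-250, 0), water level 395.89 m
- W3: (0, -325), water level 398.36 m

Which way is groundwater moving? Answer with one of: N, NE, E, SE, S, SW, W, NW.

NE

∂h/∂x = (395.89 − 392.20) / (-250 − 0) = -0.01476
∂h/∂y = (398.36 − 392.20) / (-325 − 0) = -0.01895
Flow = −∇h = (+0.01476 east, +0.01895 north), which points northeast.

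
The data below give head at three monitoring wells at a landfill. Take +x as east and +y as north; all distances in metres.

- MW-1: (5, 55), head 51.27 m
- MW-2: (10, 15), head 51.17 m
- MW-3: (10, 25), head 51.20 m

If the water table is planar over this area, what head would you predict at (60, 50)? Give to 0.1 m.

Differences from MW-1: to MW-2 (Δx, Δy, Δh) = (5, -40, -0.10); to MW-3 = (5, -30, -0.07).
Determinant of the coordinate differences = 5·(-30) − 5·(-40) = 50.
∂h/∂x = [(-0.10)·(-30) − (-0.07)·(-40)] / 50 = +0.004000
∂h/∂y = [5·(-0.07) − 5·(-0.10)] / 50 = +0.003000
h(60, 50) = 51.27 + (+0.004000)·(55) + (+0.003000)·(-5) = 51.27 +0.220 -0.015 = 51.475 m.

51.5 m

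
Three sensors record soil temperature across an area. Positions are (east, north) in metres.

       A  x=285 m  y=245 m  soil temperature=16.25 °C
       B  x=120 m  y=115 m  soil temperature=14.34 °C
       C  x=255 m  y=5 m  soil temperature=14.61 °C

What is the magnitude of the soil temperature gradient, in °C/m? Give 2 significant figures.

0.0091 °C/m

With T = a·x + b·y + c and A as origin, the differences give:
  (-165)·a + (-130)·b = -1.91
  (-30)·a + (-240)·b = -1.64
Eliminate b (×(-240) and ×(-130), subtract): 35700·a = 245.200 → a = ∂T/∂x = +0.006868
Back-substitute: b = ∂T/∂y = +0.005975.
|∇f| = √(0.006868² + 0.005975²) = 0.009103 °C/m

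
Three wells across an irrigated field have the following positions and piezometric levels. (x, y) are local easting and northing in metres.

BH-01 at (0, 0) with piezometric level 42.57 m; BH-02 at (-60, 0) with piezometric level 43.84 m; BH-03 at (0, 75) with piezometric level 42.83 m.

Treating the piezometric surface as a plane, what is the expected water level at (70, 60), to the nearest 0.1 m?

∂h/∂x = (43.84 − 42.57) / (-60 − 0) = -0.02117
∂h/∂y = (42.83 − 42.57) / (75 − 0) = +0.003467
h(70, 60) = 42.57 + (-0.02117)·(70) + (+0.003467)·(60) = 42.57 -1.482 +0.208 = 41.296 m.

41.3 m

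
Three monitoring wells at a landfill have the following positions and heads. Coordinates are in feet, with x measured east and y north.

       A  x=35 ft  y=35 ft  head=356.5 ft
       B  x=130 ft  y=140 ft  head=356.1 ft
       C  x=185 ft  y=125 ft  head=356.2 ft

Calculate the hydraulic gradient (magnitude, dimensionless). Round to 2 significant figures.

0.0044

Taking A as reference: B−A = (95, 105, -0.4); C−A = (150, 90, -0.3).
Solve a·Δx + b·Δy = Δh: det = 95·90 − 150·105 = -7200.
∂h/∂x = [(-0.4)·90 − (-0.3)·105] / -7200 = +0.0006250
∂h/∂y = [95·(-0.3) − 150·(-0.4)] / -7200 = -0.004375
|∇h| = √(0.0006250² + -0.004375²) = 0.004419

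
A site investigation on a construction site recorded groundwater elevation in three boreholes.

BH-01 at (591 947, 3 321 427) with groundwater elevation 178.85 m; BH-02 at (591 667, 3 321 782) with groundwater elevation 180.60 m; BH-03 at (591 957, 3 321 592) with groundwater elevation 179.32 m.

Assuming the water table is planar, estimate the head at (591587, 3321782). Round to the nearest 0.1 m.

Differences from BH-01: to BH-02 (Δx, Δy, Δh) = (-280, 355, +1.75); to BH-03 = (10, 165, +0.47).
Solve a·Δx + b·Δy = Δh: det = (-280)·165 − 10·355 = -49750.
∂h/∂x = [(+1.75)·165 − (+0.47)·355] / -49750 = -0.002450
∂h/∂y = [(-280)·(+0.47) − 10·(+1.75)] / -49750 = +0.002997
h(591587, 3321782) = 178.85 + (-0.002450)·(-360) + (+0.002997)·(355) = 178.85 +0.882 +1.064 = 180.796 m.

180.8 m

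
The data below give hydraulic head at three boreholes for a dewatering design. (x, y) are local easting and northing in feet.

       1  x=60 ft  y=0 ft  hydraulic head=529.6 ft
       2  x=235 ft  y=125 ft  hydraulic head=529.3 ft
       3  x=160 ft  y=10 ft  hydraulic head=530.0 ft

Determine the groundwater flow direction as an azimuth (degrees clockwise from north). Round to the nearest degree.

332°

With h = a·x + b·y + c and 1 as origin, the differences give:
  175·a + 125·b = -0.3
  100·a + 10·b = +0.4
Eliminate b (×10 and ×125, subtract): -10750·a = -53.00 → a = ∂h/∂x = +0.004930
Back-substitute: b = ∂h/∂y = -0.009302.
Flow direction (−∇h) has components (-0.004930 E, +0.009302 N).
Azimuth = atan2(E, N) = atan2(-0.004930, +0.009302) = 332.1° ≈ 332°.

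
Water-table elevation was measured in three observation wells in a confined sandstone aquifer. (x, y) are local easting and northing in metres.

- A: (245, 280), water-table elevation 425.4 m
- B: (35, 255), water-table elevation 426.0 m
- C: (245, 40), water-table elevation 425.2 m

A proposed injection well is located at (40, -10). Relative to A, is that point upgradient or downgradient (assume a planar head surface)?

With h = a·x + b·y + c and A as origin, the differences give:
  (-210)·a + (-25)·b = +0.6
  0·a + (-240)·b = -0.2
Eliminate b (×(-240) and ×(-25), subtract): 50400·a = -149.00 → a = ∂h/∂x = -0.002956
Back-substitute: b = ∂h/∂y = +0.0008333.
Head at (40, -10) = 425.4 + (-0.002956)·(-205) + (+0.0008333)·(-290) = 425.76 m.
That is higher than the 425.4 m at A, so the point is upgradient.

upgradient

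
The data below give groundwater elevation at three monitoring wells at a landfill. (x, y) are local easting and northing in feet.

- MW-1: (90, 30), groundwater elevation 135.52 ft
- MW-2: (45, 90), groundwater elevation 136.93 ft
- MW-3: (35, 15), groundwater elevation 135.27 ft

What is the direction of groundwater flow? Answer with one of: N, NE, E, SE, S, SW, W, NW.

Differences from MW-1: to MW-2 (Δx, Δy, Δh) = (-45, 60, +1.41); to MW-3 = (-55, -15, -0.25).
Solve a·Δx + b·Δy = Δh: det = (-45)·(-15) − (-55)·60 = 3975.
∂h/∂x = [(+1.41)·(-15) − (-0.25)·60] / 3975 = -0.001547
∂h/∂y = [(-45)·(-0.25) − (-55)·(+1.41)] / 3975 = +0.02234
Flow = −∇h = (+0.001547 east, -0.02234 north), which points south.

S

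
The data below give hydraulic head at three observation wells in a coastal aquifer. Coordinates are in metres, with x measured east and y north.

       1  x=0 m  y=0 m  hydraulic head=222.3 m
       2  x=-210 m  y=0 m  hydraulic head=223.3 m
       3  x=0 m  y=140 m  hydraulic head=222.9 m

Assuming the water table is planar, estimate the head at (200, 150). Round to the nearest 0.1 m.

222.0 m

∂h/∂x = (223.3 − 222.3) / (-210 − 0) = -0.004762
∂h/∂y = (222.9 − 222.3) / (140 − 0) = +0.004286
h(200, 150) = 222.3 + (-0.004762)·(200) + (+0.004286)·(150) = 222.3 -0.952 +0.643 = 221.990 m.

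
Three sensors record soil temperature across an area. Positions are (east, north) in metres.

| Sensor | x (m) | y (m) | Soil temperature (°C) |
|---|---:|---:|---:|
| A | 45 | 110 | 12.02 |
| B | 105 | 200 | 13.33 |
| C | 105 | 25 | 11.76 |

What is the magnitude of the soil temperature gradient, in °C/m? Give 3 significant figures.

0.0123 °C/m

Differences from A: to B (Δx, Δy, Δh) = (60, 90, +1.31); to C = (60, -85, -0.26).
Solve a·Δx + b·Δy = ΔT: det = 60·(-85) − 60·90 = -10500.
∂T/∂x = [(+1.31)·(-85) − (-0.26)·90] / -10500 = +0.008376
∂T/∂y = [60·(-0.26) − 60·(+1.31)] / -10500 = +0.008971
|∇f| = √(0.008376² + 0.008971²) = 0.01227 °C/m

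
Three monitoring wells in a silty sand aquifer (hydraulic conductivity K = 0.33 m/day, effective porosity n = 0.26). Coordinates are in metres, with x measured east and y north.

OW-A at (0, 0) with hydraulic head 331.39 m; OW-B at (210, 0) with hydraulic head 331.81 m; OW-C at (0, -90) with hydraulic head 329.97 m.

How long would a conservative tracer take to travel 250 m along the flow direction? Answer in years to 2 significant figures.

34 years

∂h/∂x = (331.81 − 331.39) / (210 − 0) = +0.002000
∂h/∂y = (329.97 − 331.39) / (-90 − 0) = +0.01578
|∇h| = √(0.002000² + 0.01578²) = 0.01591
Seepage velocity v = K·i/n = 0.33 × 0.01591 / 0.26 = 0.02019 m/day.
t = 250 / 0.02019 = 1.238e+04 days = 33.9 years.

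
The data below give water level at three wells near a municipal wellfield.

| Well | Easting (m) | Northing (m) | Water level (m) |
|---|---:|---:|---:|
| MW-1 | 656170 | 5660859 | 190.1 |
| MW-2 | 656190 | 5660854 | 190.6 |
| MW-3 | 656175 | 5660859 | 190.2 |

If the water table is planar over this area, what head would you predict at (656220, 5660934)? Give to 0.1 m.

Differences from MW-1: to MW-2 (Δx, Δy, Δh) = (20, -5, +0.5); to MW-3 = (5, 0, +0.1).
Determinant of the coordinate differences = 20·0 − 5·(-5) = 25.
∂h/∂x = [(+0.5)·0 − (+0.1)·(-5)] / 25 = +0.02000
∂h/∂y = [20·(+0.1) − 5·(+0.5)] / 25 = -0.02000
h(656220, 5660934) = 190.1 + (+0.02000)·(50) + (-0.02000)·(75) = 190.1 +1.000 -1.500 = 189.600 m.

189.6 m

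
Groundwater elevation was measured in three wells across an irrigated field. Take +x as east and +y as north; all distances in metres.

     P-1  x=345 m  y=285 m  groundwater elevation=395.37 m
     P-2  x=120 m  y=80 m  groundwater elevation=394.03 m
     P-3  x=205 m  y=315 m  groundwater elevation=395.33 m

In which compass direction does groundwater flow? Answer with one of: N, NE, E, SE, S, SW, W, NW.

S

Taking P-1 as reference: P-2−P-1 = (-225, -205, -1.34); P-3−P-1 = (-140, 30, -0.04).
Determinant of the coordinate differences = (-225)·30 − (-140)·(-205) = -35450.
∂h/∂x = [(-1.34)·30 − (-0.04)·(-205)] / -35450 = +0.001365
∂h/∂y = [(-225)·(-0.04) − (-140)·(-1.34)] / -35450 = +0.005038
Flow = −∇h = (-0.001365 east, -0.005038 north), which points south.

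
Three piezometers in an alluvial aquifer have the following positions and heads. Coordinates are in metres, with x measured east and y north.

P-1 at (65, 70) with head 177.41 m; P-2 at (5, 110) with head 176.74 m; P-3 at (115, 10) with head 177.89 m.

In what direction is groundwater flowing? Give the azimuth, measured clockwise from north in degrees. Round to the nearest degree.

Three-point gradient (reference P-1): Δ to P-2 = (-60, 40, -0.67), Δ to P-3 = (50, -60, +0.48).
∂h/∂x = +0.01312, ∂h/∂y = +0.002937 (det = 1600).
Flow direction (−∇h) has components (-0.01312 E, -0.002937 N).
Azimuth = atan2(E, N) = atan2(-0.01312, -0.002937) = 257.4° ≈ 257°.

257°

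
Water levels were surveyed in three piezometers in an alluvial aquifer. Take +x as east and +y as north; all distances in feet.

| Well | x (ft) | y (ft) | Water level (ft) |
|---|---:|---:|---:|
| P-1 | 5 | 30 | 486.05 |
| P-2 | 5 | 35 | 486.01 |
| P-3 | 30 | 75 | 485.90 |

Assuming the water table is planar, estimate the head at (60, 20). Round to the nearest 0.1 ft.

Three-point gradient (reference P-1): Δ to P-2 = (0, 5, -0.04), Δ to P-3 = (25, 45, -0.15).
∂h/∂x = +0.008400, ∂h/∂y = -0.008000 (det = -125).
h(60, 20) = 486.05 + (+0.008400)·(55) + (-0.008000)·(-10) = 486.05 +0.462 +0.080 = 486.592 ft.

486.6 ft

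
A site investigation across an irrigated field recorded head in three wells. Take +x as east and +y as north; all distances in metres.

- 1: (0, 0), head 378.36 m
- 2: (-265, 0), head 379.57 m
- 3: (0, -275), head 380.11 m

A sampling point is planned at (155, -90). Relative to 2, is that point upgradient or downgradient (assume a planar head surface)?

downgradient

∂h/∂x = (379.57 − 378.36) / (-265 − 0) = -0.004566
∂h/∂y = (380.11 − 378.36) / (-275 − 0) = -0.006364
Head at (155, -90) = 378.36 + (-0.004566)·(155) + (-0.006364)·(-90) = 378.22 m.
That is lower than the 379.57 m at 2, so the point is downgradient.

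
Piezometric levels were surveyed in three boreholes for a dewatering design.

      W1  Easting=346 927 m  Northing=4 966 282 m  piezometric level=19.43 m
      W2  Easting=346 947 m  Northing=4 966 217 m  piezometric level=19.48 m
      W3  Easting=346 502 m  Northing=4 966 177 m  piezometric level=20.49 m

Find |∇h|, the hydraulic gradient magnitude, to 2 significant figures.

Differences from W1: to W2 (Δx, Δy, Δh) = (20, -65, +0.05); to W3 = (-425, -105, +1.06).
Solve a·Δx + b·Δy = Δh: det = 20·(-105) − (-425)·(-65) = -29725.
∂h/∂x = [(+0.05)·(-105) − (+1.06)·(-65)] / -29725 = -0.002141
∂h/∂y = [20·(+1.06) − (-425)·(+0.05)] / -29725 = -0.001428
|∇h| = √(-0.002141² + -0.001428²) = 0.002574

0.0026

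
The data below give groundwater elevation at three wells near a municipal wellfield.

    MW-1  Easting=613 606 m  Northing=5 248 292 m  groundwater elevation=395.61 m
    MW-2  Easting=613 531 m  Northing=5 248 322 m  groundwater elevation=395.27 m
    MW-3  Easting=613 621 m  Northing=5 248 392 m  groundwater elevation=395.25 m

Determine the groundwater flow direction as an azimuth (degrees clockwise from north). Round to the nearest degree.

324°

Three-point gradient (reference MW-1): Δ to MW-2 = (-75, 30, -0.34), Δ to MW-3 = (15, 100, -0.36).
∂h/∂x = +0.002918, ∂h/∂y = -0.004038 (det = -7950).
Flow direction (−∇h) has components (-0.002918 E, +0.004038 N).
Azimuth = atan2(E, N) = atan2(-0.002918, +0.004038) = 324.1° ≈ 324°.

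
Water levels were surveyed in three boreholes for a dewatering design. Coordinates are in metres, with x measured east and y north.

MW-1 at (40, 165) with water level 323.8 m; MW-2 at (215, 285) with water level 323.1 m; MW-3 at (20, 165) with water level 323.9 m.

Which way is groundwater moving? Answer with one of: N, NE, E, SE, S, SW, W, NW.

With h = a·x + b·y + c and MW-1 as origin, the differences give:
  175·a + 120·b = -0.7
  (-20)·a + 0·b = +0.1
Eliminate b (×0 and ×120, subtract): 2400·a = -12.00 → a = ∂h/∂x = -0.005000
Back-substitute: b = ∂h/∂y = +0.001458.
Flow = −∇h = (+0.005000 east, -0.001458 north), which points east.

E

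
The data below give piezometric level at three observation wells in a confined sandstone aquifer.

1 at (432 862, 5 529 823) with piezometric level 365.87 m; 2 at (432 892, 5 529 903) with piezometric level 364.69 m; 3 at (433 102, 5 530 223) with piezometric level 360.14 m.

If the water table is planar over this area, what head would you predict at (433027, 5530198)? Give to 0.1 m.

With h = a·x + b·y + c and 1 as origin, the differences give:
  30·a + 80·b = -1.18
  240·a + 400·b = -5.73
Eliminate b (×400 and ×80, subtract): -7200·a = -13.600 → a = ∂h/∂x = +0.001889
Back-substitute: b = ∂h/∂y = -0.01546.
h(433027, 5530198) = 365.87 + (+0.001889)·(165) + (-0.01546)·(375) = 365.87 +0.312 -5.797 = 360.385 m.

360.4 m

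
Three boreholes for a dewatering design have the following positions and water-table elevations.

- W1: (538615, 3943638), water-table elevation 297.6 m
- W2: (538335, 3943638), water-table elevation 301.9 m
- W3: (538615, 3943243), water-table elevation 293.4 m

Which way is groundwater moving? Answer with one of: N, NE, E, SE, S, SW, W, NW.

∂h/∂x = (301.9 − 297.6) / (538335 − 538615) = -0.01536
∂h/∂y = (293.4 − 297.6) / (3943243 − 3943638) = +0.01063
Flow = −∇h = (+0.01536 east, -0.01063 north), which points southeast.

SE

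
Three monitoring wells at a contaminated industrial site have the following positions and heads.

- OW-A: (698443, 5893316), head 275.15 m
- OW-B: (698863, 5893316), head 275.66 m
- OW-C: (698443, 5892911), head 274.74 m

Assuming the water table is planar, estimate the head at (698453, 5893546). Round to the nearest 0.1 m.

275.4 m

∂h/∂x = (275.66 − 275.15) / (698863 − 698443) = +0.001214
∂h/∂y = (274.74 − 275.15) / (5892911 − 5893316) = +0.001012
h(698453, 5893546) = 275.15 + (+0.001214)·(10) + (+0.001012)·(230) = 275.15 +0.012 +0.233 = 275.395 m.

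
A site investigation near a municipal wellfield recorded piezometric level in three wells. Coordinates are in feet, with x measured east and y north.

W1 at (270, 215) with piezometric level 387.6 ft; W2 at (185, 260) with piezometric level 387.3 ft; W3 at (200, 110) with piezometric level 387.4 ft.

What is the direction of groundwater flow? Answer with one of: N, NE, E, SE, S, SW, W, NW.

Taking W1 as reference: W2−W1 = (-85, 45, -0.3); W3−W1 = (-70, -105, -0.2).
Determinant of the coordinate differences = (-85)·(-105) − (-70)·45 = 12075.
∂h/∂x = [(-0.3)·(-105) − (-0.2)·45] / 12075 = +0.003354
∂h/∂y = [(-85)·(-0.2) − (-70)·(-0.3)] / 12075 = -0.0003313
Flow = −∇h = (-0.003354 east, +0.0003313 north), which points west.

W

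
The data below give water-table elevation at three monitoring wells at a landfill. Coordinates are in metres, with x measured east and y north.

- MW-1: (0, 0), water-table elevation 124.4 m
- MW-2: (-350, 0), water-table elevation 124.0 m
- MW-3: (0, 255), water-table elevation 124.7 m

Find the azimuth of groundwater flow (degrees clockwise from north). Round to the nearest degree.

∂h/∂x = (124.0 − 124.4) / (-350 − 0) = +0.001143
∂h/∂y = (124.7 − 124.4) / (255 − 0) = +0.001176
Flow direction (−∇h) has components (-0.001143 E, -0.001176 N).
Azimuth = atan2(E, N) = atan2(-0.001143, -0.001176) = 224.2° ≈ 224°.

224°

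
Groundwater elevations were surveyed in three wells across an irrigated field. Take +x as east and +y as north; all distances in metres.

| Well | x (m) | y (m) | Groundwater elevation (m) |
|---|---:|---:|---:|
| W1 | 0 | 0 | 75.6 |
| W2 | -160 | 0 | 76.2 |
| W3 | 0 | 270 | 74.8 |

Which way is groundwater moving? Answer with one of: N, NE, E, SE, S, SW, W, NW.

∂h/∂x = (76.2 − 75.6) / (-160 − 0) = -0.003750
∂h/∂y = (74.8 − 75.6) / (270 − 0) = -0.002963
Flow = −∇h = (+0.003750 east, +0.002963 north), which points northeast.

NE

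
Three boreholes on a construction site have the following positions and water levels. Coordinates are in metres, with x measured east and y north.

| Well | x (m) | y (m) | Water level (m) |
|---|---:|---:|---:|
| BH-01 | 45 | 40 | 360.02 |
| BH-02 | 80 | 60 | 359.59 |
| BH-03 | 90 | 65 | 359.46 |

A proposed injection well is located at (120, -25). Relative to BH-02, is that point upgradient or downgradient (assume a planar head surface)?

Three-point gradient (reference BH-01): Δ to BH-02 = (35, 20, -0.43), Δ to BH-03 = (45, 25, -0.56).
∂h/∂x = -0.01800, ∂h/∂y = +0.010000 (det = -25).
Head at (120, -25) = 360.02 + (-0.01800)·(75) + (+0.010000)·(-65) = 358.02 m.
That is lower than the 359.59 m at BH-02, so the point is downgradient.

downgradient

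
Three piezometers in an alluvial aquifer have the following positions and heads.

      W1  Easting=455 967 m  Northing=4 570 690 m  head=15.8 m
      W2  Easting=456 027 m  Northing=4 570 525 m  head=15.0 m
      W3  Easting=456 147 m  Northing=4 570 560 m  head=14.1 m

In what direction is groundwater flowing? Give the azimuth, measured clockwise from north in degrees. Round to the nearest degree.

With h = a·x + b·y + c and W1 as origin, the differences give:
  60·a + (-165)·b = -0.8
  180·a + (-130)·b = -1.7
Eliminate b (×(-130) and ×(-165), subtract): 21900·a = -176.50 → a = ∂h/∂x = -0.008059
Back-substitute: b = ∂h/∂y = +0.001918.
Flow direction (−∇h) has components (+0.008059 E, -0.001918 N).
Azimuth = atan2(E, N) = atan2(+0.008059, -0.001918) = 103.4° ≈ 103°.

103°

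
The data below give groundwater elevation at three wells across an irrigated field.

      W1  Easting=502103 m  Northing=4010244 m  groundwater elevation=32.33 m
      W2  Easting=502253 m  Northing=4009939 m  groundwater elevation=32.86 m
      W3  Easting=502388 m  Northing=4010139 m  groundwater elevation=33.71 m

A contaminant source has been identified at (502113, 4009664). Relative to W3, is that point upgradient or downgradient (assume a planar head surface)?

With h = a·x + b·y + c and W1 as origin, the differences give:
  150·a + (-305)·b = +0.53
  285·a + (-105)·b = +1.38
Eliminate b (×(-105) and ×(-305), subtract): 71175·a = 365.250 → a = ∂h/∂x = +0.005132
Back-substitute: b = ∂h/∂y = +0.0007861.
Head at (502113, 4009664) = 32.33 + (+0.005132)·(10) + (+0.0007861)·(-580) = 31.93 m.
That is lower than the 33.71 m at W3, so the point is downgradient.

downgradient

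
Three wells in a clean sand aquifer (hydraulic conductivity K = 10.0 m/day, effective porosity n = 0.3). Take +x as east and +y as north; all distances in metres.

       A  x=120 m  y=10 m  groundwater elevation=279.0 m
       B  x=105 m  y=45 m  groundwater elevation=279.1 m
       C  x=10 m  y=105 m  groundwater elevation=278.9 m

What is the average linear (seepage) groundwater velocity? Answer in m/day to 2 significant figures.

Three-point gradient (reference A): Δ to B = (-15, 35, +0.1), Δ to C = (-110, 95, -0.1).
∂h/∂x = +0.005361, ∂h/∂y = +0.005155 (det = 2425).
|∇h| = √(0.005361² + 0.005155²) = 0.007437
Seepage velocity v = K·i/n = 10.0 × 0.007437 / 0.3 = 0.2479 m/day.

0.25 m/day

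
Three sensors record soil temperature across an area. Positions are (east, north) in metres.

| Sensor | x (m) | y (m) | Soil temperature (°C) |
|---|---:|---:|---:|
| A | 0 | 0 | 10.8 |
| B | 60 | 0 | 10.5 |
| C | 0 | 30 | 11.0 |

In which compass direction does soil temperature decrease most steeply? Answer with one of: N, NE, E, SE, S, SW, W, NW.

SE

∂T/∂x = (10.5 − 10.8) / (60 − 0) = -0.005000
∂T/∂y = (11.0 − 10.8) / (30 − 0) = +0.006667
Steepest decrease is along −∇f = (+0.005000 E, -0.006667 N) → southeast.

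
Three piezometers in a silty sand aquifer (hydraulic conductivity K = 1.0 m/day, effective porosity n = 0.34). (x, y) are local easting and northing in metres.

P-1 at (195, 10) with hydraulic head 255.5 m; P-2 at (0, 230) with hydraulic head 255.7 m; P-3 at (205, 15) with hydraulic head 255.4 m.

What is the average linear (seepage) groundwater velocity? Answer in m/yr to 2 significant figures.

Three-point gradient (reference P-1): Δ to P-2 = (-195, 220, +0.2), Δ to P-3 = (10, 5, -0.1).
∂h/∂x = -0.007244, ∂h/∂y = -0.005512 (det = -3175).
|∇h| = √(-0.007244² + -0.005512²) = 0.009103
Seepage velocity v = K·i/n = 1.0 × 0.009103 / 0.34 = 0.02677 m/day = 9.778 m/yr.

9.8 m/yr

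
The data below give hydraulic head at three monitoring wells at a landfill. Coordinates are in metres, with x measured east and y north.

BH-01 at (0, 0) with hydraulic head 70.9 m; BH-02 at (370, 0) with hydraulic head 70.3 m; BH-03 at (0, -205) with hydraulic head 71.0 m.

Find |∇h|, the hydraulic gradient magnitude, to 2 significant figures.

0.0017

∂h/∂x = (70.3 − 70.9) / (370 − 0) = -0.001622
∂h/∂y = (71.0 − 70.9) / (-205 − 0) = -0.0004878
|∇h| = √(-0.001622² + -0.0004878²) = 0.001694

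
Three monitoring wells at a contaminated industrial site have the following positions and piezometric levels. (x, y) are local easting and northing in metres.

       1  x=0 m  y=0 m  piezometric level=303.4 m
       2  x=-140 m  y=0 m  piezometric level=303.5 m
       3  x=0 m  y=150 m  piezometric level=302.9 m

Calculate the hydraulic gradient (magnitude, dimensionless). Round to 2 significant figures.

∂h/∂x = (303.5 − 303.4) / (-140 − 0) = -0.0007143
∂h/∂y = (302.9 − 303.4) / (150 − 0) = -0.003333
|∇h| = √(-0.0007143² + -0.003333²) = 0.003409

0.0034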